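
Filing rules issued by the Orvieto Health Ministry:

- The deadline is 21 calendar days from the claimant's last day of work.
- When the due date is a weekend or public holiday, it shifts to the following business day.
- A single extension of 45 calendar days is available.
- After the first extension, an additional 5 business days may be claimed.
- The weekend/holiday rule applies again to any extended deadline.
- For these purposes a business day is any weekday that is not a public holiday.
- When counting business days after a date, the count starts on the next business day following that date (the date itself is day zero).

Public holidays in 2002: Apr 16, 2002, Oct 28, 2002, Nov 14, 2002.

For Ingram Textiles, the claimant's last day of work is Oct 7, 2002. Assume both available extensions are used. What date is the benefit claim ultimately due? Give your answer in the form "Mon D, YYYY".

Trigger date Oct 7, 2002 + 21 calendar days = Oct 28, 2002.
Because Oct 28, 2002 is a listed holiday, the deadline becomes Oct 29, 2002 (Tuesday).
With the 45-day extension, Oct 29, 2002 becomes Dec 13, 2002.
Dec 13, 2002 (Friday) is already a business day.
Applying the 5-business-day extension: 5 business days after Dec 13, 2002 is Dec 20, 2002.
Dec 20, 2002 is a Friday and not a listed holiday, so it stands.
So the filing is due Dec 20, 2002.

Dec 20, 2002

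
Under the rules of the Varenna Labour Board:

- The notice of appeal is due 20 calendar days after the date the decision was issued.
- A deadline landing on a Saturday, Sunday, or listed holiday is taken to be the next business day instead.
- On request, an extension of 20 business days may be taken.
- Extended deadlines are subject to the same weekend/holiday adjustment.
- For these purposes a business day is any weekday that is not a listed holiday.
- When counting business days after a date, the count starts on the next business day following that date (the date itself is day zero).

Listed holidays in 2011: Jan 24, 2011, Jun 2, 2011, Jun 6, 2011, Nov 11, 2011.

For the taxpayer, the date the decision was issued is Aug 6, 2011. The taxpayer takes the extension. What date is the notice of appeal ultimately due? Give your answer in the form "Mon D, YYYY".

From Aug 6, 2011, 20 calendar days later is Aug 26, 2011.
Aug 26, 2011 is a Friday and not a listed holiday, so it stands.
Applying the 20-business-day extension: 20 business days after Aug 26, 2011 is Sep 23, 2011.
Sep 23, 2011 is a Friday and not a listed holiday, so it stands.
So the filing is due Sep 23, 2011.

Sep 23, 2011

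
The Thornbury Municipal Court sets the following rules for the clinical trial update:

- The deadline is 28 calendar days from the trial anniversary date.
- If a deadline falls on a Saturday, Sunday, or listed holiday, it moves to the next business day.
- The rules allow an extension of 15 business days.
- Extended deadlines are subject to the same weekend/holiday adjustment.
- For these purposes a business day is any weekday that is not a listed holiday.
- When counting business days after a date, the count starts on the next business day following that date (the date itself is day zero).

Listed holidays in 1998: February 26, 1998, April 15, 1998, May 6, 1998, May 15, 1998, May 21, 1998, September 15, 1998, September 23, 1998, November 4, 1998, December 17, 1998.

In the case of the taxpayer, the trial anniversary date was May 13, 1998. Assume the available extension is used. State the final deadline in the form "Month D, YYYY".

July 1, 1998

From May 13, 1998, 28 calendar days later is June 10, 1998.
June 10, 1998 (Wednesday) is already a business day.
The 15-business-day extension runs from June 10, 1998 to July 1, 1998.
July 1, 1998 (Wednesday) is already a business day.
So the filing is due July 1, 1998.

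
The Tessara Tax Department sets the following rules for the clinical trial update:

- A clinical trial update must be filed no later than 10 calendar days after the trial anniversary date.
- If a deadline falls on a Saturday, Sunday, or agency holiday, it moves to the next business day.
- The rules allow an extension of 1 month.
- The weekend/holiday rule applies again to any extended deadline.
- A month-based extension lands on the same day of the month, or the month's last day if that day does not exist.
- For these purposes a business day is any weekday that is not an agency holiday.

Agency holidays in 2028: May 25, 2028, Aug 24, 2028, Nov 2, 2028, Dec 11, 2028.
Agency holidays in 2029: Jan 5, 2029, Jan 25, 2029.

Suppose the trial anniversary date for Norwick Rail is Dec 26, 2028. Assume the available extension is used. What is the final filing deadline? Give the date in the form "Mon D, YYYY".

Feb 8, 2029

10 calendar days after Dec 26, 2028 is Jan 5, 2029.
Jan 5, 2029 falls on a listed holiday. Rolling to the next business day gives Jan 8, 2029, a Monday.
Applying the 1 month extension: 1 month after Jan 8, 2029 is Feb 8, 2029.
Feb 8, 2029 (Thursday) is already a business day.
The final due date is Feb 8, 2029.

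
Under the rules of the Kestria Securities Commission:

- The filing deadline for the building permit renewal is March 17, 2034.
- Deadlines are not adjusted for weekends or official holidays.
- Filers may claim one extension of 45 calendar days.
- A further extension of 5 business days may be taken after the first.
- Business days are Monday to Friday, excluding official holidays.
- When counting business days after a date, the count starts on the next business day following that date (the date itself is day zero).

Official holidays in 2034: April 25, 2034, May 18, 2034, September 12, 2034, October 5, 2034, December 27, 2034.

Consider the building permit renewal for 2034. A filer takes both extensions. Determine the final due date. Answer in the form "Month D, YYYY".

May 8, 2034

The stated deadline is March 17, 2034.
March 17, 2034 is a Friday; no weekend or holiday adjustment applies.
With the 45-day extension, March 17, 2034 becomes May 1, 2034.
No adjustment is made for weekends or holidays, so May 1, 2034 stands.
Applying the 5-business-day extension: 5 business days after May 1, 2034 is May 8, 2034.
No adjustment is made for weekends or holidays, so May 8, 2034 stands.
The final due date is May 8, 2034.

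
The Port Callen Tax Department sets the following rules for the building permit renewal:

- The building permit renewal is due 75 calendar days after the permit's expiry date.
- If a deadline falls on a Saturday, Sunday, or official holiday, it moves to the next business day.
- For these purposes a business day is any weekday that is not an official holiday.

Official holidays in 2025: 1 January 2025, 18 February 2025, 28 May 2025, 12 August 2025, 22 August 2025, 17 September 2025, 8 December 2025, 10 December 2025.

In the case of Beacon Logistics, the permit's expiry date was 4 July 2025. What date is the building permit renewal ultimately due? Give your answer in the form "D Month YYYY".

18 September 2025

Adding 75 calendar days to 4 July 2025 gives 17 September 2025.
Because 17 September 2025 is a listed holiday, the deadline becomes 18 September 2025 (Thursday).
So the filing is due 18 September 2025.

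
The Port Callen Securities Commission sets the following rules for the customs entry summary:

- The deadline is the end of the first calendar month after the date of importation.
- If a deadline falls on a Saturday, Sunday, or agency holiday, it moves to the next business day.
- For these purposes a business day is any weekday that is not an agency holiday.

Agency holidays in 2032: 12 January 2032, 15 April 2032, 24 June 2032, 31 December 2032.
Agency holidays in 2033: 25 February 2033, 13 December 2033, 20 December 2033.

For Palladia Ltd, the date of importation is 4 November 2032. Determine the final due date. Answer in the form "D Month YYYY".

1 month after 4 November 2032 falls in December 2032; the last day of that month is 31 December 2032.
31 December 2032 falls on a listed holiday. Rolling to the next business day gives 3 January 2033, a Monday.
Final deadline: 3 January 2033.

3 January 2033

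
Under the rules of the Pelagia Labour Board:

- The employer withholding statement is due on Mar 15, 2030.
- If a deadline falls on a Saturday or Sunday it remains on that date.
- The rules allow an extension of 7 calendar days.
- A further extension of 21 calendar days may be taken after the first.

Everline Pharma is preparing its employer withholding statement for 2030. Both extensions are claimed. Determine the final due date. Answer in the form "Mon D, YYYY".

Apr 12, 2030

Start from the fixed due date, Mar 15, 2030.
Mar 15, 2030 falls on a Friday. The rules make no weekend/holiday allowance, so it remains Mar 15, 2030.
With the 7-day extension, Mar 15, 2030 becomes Mar 22, 2030.
Mar 22, 2030 falls on a Friday. The rules make no weekend/holiday allowance, so it remains Mar 22, 2030.
Add the 21 calendar-day extension to Mar 22, 2030: Apr 12, 2030.
Apr 12, 2030 is a Friday; no weekend or holiday adjustment applies.
Deadline: Apr 12, 2030.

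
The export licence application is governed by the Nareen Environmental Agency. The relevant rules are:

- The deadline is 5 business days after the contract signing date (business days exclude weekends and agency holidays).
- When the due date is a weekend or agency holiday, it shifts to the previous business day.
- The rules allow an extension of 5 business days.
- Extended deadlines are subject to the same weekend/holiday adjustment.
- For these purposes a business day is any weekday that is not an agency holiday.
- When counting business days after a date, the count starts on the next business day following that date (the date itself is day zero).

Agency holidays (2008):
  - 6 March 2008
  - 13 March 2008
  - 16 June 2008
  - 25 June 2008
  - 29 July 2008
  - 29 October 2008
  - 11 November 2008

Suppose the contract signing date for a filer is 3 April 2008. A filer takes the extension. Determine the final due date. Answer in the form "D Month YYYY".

17 April 2008

Starting the day after 3 April 2008 and counting 5 business days lands on 10 April 2008.
10 April 2008 falls on a Thursday, which is a business day, so no adjustment is needed.
Counting 5 further business days from 10 April 2008 reaches 17 April 2008.
17 April 2008 is a Thursday and not a listed holiday, so it stands.
So the filing is due 17 April 2008.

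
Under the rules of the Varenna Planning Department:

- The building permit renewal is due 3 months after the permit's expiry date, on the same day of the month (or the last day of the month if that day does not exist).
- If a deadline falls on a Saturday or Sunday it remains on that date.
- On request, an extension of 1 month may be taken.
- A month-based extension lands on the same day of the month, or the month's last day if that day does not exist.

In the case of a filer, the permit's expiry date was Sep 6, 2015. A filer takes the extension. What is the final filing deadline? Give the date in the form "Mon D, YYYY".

Moving 3 months forward from Sep 6, 2015 on the corresponding day gives Dec 6, 2015.
Dec 6, 2015 is a Sunday; no weekend or holiday adjustment applies.
Applying the 1 month extension: 1 month after Dec 6, 2015 is Jan 6, 2016.
Jan 6, 2016 falls on a Wednesday. The rules make no weekend/holiday allowance, so it remains Jan 6, 2016.
Final deadline: Jan 6, 2016.

Jan 6, 2016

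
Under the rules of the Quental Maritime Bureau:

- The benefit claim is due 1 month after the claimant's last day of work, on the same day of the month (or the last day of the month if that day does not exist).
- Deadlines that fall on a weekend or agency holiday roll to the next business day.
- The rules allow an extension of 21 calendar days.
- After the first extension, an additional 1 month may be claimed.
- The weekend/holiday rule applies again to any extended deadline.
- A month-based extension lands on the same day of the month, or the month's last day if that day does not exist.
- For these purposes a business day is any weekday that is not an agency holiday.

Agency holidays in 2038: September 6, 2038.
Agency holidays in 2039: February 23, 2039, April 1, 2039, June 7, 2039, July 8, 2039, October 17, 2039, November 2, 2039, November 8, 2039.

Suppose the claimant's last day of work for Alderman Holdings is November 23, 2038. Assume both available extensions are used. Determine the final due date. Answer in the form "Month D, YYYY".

February 14, 2039

1 month after November 23, 2038, on the same day of the month, is December 23, 2038.
December 23, 2038 is a Thursday and not a listed holiday, so it stands.
Add the 21 calendar-day extension to December 23, 2038: January 13, 2039.
January 13, 2039 falls on a Thursday, which is a business day, so no adjustment is needed.
Applying the 1 month extension: 1 month after January 13, 2039 is February 13, 2039.
February 13, 2039 is a Sunday, so it moves to the next business day, February 14, 2039 (Monday).
The final due date is February 14, 2039.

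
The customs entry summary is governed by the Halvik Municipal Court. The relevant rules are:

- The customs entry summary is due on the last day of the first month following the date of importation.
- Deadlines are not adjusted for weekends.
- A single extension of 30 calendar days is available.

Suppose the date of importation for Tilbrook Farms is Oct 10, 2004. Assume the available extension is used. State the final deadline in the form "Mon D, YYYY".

The first month after Oct 10, 2004 is November 2004, whose last day is Nov 30, 2004.
Nov 30, 2004 is a Tuesday; no weekend or holiday adjustment applies.
Applying the 30-calendar-day extension: Nov 30, 2004 + 30 days = Dec 30, 2004.
No adjustment is made for weekends or holidays, so Dec 30, 2004 stands.
Deadline: Dec 30, 2004.

Dec 30, 2004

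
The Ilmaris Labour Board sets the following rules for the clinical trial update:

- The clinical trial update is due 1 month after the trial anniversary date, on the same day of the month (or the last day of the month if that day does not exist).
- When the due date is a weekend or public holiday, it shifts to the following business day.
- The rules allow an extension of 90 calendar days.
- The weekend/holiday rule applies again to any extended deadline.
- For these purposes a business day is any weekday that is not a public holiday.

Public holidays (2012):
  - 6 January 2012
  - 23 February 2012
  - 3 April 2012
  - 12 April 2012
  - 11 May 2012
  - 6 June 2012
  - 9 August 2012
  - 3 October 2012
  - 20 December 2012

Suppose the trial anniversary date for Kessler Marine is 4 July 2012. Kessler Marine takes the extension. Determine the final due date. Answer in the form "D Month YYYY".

1 month after 4 July 2012, on the same day of the month, is 4 August 2012.
4 August 2012 falls on a Saturday. Rolling to the next business day gives 6 August 2012, a Monday.
With the 90-day extension, 6 August 2012 becomes 4 November 2012.
4 November 2012 falls on a Sunday. Rolling to the next business day gives 5 November 2012, a Monday.
Deadline: 5 November 2012.

5 November 2012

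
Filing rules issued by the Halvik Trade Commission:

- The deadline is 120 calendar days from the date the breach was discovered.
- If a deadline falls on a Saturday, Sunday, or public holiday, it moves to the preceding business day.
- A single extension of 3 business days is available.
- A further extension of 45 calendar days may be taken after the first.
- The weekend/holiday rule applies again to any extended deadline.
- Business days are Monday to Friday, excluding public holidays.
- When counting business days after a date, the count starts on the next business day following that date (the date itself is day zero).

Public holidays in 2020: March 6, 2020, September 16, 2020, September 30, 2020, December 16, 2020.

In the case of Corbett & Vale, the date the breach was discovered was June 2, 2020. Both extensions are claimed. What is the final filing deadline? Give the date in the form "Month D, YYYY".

Trigger date June 2, 2020 + 120 calendar days = September 30, 2020.
Because September 30, 2020 is a listed holiday, the deadline becomes September 29, 2020 (Tuesday).
The 3-business-day extension runs from September 29, 2020 to October 5, 2020.
October 5, 2020 (Monday) is already a business day.
With the 45-day extension, October 5, 2020 becomes November 19, 2020.
November 19, 2020 falls on a Thursday, which is a business day, so no adjustment is needed.
Deadline: November 19, 2020.

November 19, 2020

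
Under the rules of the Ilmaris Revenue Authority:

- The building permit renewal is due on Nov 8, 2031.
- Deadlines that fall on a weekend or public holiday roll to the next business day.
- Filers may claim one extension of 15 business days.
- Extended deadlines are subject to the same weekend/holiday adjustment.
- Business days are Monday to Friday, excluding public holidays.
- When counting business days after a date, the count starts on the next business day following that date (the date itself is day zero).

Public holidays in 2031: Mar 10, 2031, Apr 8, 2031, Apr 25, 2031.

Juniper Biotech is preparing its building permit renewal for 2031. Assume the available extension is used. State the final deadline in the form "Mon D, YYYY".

Dec 1, 2031

Start from the fixed due date, Nov 8, 2031.
Because Nov 8, 2031 is a Saturday, the deadline becomes Nov 10, 2031 (Monday).
Counting 15 further business days from Nov 10, 2031 reaches Dec 1, 2031.
Dec 1, 2031 is a Monday and not a listed holiday, so it stands.
Final deadline: Dec 1, 2031.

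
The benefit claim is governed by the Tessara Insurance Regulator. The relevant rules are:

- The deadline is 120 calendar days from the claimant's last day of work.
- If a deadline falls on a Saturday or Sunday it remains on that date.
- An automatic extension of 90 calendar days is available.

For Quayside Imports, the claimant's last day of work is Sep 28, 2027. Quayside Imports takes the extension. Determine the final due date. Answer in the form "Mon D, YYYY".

Apr 25, 2028

Trigger date Sep 28, 2027 + 120 calendar days = Jan 26, 2028.
Jan 26, 2028 is a Wednesday; no weekend or holiday adjustment applies.
The 90-calendar-day extension moves the deadline from Jan 26, 2028 to Apr 25, 2028.
Apr 25, 2028 falls on a Tuesday. The rules make no weekend/holiday allowance, so it remains Apr 25, 2028.
Deadline: Apr 25, 2028.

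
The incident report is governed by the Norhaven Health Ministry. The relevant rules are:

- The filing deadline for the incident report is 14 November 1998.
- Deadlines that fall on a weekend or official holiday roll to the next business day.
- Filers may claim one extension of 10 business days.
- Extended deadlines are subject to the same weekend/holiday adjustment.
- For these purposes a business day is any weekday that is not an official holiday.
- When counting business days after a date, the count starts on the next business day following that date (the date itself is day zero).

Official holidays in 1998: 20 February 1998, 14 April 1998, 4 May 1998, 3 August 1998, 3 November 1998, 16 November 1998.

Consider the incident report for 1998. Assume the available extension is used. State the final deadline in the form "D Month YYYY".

The stated deadline is 14 November 1998.
Because 14 November 1998 is a Saturday, the deadline becomes 17 November 1998 (Tuesday).
Applying the 10-business-day extension: 10 business days after 17 November 1998 is 1 December 1998.
1 December 1998 (Tuesday) is already a business day.
So the filing is due 1 December 1998.

1 December 1998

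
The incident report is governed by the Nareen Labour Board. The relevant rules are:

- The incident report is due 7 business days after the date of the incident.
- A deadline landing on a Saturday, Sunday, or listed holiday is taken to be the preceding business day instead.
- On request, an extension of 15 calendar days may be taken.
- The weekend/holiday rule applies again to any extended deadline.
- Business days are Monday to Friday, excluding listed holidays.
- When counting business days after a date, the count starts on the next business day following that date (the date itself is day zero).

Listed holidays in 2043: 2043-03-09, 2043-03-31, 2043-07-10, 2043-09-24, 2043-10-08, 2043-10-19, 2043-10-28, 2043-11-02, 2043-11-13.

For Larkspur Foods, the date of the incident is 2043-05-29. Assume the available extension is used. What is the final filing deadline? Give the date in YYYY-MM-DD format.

2043-06-24

Counting 7 business days after 2043-05-29 (skipping weekends and listed holidays) reaches 2043-06-09.
2043-06-09 (Tuesday) is already a business day.
The 15-calendar-day extension moves the deadline from 2043-06-09 to 2043-06-24.
Since 2043-06-24 is a Wednesday and not a holiday, the date is unchanged.
Deadline: 2043-06-24.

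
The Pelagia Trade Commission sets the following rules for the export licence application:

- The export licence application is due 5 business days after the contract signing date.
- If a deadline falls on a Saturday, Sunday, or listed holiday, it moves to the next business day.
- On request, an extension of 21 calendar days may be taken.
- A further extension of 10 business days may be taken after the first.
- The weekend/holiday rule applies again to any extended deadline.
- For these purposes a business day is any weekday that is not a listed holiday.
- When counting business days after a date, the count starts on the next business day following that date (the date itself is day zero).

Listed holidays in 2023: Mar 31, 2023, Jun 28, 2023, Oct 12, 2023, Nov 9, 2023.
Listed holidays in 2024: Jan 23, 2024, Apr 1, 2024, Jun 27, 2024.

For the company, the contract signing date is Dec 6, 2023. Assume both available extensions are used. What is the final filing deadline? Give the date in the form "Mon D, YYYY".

Starting the day after Dec 6, 2023 and counting 5 business days lands on Dec 13, 2023.
Since Dec 13, 2023 is a Wednesday and not a holiday, the date is unchanged.
With the 21-day extension, Dec 13, 2023 becomes Jan 3, 2024.
Jan 3, 2024 is a Wednesday and not a listed holiday, so it stands.
Counting 10 further business days from Jan 3, 2024 reaches Jan 17, 2024.
Since Jan 17, 2024 is a Wednesday and not a holiday, the date is unchanged.
The final due date is Jan 17, 2024.

Jan 17, 2024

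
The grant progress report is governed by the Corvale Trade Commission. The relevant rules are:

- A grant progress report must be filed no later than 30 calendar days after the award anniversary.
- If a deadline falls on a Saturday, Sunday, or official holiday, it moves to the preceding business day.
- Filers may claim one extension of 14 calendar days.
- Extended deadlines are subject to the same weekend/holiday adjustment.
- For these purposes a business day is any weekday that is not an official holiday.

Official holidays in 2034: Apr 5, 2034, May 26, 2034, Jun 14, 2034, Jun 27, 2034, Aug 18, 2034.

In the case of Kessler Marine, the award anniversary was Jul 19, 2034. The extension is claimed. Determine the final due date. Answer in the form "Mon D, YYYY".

From Jul 19, 2034, 30 calendar days later is Aug 18, 2034.
Aug 18, 2034 is a listed holiday, so it moves to the preceding business day, Aug 17, 2034 (Thursday).
Add the 14 calendar-day extension to Aug 17, 2034: Aug 31, 2034.
Aug 31, 2034 is a Thursday and not a listed holiday, so it stands.
Deadline: Aug 31, 2034.

Aug 31, 2034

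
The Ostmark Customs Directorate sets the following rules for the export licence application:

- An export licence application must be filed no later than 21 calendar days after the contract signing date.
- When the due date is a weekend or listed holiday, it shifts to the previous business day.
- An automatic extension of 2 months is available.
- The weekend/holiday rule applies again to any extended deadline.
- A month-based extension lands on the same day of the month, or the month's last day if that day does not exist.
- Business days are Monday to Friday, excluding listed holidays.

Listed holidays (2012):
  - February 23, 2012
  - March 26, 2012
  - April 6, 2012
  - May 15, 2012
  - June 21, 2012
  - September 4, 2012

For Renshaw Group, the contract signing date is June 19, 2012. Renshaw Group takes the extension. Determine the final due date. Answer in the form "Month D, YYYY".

21 calendar days after June 19, 2012 is July 10, 2012.
July 10, 2012 falls on a Tuesday, which is a business day, so no adjustment is needed.
The 2 months extension carries July 10, 2012 to September 10, 2012.
September 10, 2012 (Monday) is already a business day.
Deadline: September 10, 2012.

September 10, 2012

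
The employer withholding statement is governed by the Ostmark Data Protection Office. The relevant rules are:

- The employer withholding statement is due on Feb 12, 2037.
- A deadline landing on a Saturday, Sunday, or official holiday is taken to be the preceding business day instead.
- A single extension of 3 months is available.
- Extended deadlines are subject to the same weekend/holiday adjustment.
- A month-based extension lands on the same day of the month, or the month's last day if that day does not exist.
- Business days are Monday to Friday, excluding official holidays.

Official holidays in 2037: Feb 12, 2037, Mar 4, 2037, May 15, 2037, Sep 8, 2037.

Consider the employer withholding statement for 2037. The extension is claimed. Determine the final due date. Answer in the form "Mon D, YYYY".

May 11, 2037

Start from the fixed due date, Feb 12, 2037.
Feb 12, 2037 is a listed holiday; the preceding business day is Feb 11, 2037 (Wednesday).
Applying the 3 months extension: 3 months after Feb 11, 2037 is May 11, 2037.
May 11, 2037 (Monday) is already a business day.
The final due date is May 11, 2037.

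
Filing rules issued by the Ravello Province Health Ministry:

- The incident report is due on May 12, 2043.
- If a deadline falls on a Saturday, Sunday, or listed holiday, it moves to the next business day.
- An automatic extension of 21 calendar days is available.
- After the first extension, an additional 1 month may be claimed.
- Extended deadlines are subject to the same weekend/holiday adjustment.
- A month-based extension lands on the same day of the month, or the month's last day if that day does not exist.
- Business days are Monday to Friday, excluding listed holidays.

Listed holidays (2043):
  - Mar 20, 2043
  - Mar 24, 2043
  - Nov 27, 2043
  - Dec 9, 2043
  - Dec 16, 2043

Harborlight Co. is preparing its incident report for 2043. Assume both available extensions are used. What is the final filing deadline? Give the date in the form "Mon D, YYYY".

Start from the fixed due date, May 12, 2043.
Since May 12, 2043 is a Tuesday and not a holiday, the date is unchanged.
Applying the 21-calendar-day extension: May 12, 2043 + 21 days = Jun 2, 2043.
Jun 2, 2043 (Tuesday) is already a business day.
Applying the 1 month extension: 1 month after Jun 2, 2043 is Jul 2, 2043.
Jul 2, 2043 (Thursday) is already a business day.
Deadline: Jul 2, 2043.

Jul 2, 2043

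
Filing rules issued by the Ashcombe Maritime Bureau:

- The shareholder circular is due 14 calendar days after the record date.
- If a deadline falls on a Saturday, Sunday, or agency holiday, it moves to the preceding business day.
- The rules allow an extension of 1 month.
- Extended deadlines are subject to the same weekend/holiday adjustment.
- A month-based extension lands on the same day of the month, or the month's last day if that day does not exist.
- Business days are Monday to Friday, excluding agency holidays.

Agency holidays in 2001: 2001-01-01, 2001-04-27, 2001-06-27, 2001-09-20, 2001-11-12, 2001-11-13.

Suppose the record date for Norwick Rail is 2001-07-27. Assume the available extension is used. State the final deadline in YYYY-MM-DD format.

2001-09-10

Trigger date 2001-07-27 + 14 calendar days = 2001-08-10.
2001-08-10 (Friday) is already a business day.
Add 1 month to 2001-08-10: 2001-09-10.
Since 2001-09-10 is a Monday and not a holiday, the date is unchanged.
So the filing is due 2001-09-10.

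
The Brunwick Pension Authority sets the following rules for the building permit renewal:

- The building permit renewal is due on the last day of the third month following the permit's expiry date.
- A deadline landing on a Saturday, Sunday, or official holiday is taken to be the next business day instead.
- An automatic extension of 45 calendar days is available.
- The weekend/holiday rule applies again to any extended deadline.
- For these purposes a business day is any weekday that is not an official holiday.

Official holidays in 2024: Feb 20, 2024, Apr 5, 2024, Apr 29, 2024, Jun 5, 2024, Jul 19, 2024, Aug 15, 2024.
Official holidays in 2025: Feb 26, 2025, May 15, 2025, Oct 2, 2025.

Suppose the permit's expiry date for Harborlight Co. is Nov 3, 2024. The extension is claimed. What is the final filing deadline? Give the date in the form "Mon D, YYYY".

Apr 14, 2025

3 months after Nov 3, 2024 falls in February 2025; the last day of that month is Feb 28, 2025.
Feb 28, 2025 (Friday) is already a business day.
The 45-calendar-day extension moves the deadline from Feb 28, 2025 to Apr 14, 2025.
Apr 14, 2025 is a Monday and not a listed holiday, so it stands.
Final deadline: Apr 14, 2025.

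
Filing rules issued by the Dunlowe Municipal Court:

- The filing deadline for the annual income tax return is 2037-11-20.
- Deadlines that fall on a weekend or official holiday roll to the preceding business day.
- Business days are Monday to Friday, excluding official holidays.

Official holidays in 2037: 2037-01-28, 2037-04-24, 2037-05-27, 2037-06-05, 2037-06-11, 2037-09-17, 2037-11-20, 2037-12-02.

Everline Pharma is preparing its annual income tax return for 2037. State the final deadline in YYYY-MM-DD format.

Start from the fixed due date, 2037-11-20.
Because 2037-11-20 is a listed holiday, the deadline becomes 2037-11-19 (Thursday).
Final deadline: 2037-11-19.

2037-11-19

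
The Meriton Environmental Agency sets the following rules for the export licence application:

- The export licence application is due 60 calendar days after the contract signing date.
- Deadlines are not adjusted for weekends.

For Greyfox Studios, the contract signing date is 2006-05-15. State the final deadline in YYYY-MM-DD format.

From 2006-05-15, 60 calendar days later is 2006-07-14.
2006-07-14 falls on a Friday. The rules make no weekend/holiday allowance, so it remains 2006-07-14.
The final due date is 2006-07-14.

2006-07-14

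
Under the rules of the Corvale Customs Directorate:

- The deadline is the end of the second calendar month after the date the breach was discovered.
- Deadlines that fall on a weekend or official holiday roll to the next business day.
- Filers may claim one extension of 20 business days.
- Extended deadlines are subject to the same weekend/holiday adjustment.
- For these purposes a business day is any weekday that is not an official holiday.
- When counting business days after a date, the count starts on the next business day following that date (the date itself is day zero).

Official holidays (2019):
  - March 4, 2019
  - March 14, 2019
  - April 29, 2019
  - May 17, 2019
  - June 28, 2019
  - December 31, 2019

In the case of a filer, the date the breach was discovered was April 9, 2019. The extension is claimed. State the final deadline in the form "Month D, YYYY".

July 29, 2019

2 months after April 9, 2019 falls in June 2019; the last day of that month is June 30, 2019.
June 30, 2019 is a Sunday; the next business day is July 1, 2019 (Monday).
The 20-business-day extension runs from July 1, 2019 to July 29, 2019.
July 29, 2019 falls on a Monday, which is a business day, so no adjustment is needed.
Deadline: July 29, 2019.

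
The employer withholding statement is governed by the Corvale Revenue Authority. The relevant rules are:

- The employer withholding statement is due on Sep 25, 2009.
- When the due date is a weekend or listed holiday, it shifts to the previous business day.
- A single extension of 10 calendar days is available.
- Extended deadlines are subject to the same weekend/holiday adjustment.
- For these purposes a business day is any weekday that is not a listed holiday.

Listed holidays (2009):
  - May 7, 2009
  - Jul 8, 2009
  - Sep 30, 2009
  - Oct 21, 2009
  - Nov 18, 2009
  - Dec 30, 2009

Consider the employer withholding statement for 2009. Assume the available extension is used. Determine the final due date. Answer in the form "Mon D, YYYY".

Start from the fixed due date, Sep 25, 2009.
Sep 25, 2009 (Friday) is already a business day.
The 10-calendar-day extension moves the deadline from Sep 25, 2009 to Oct 5, 2009.
Oct 5, 2009 (Monday) is already a business day.
The final due date is Oct 5, 2009.

Oct 5, 2009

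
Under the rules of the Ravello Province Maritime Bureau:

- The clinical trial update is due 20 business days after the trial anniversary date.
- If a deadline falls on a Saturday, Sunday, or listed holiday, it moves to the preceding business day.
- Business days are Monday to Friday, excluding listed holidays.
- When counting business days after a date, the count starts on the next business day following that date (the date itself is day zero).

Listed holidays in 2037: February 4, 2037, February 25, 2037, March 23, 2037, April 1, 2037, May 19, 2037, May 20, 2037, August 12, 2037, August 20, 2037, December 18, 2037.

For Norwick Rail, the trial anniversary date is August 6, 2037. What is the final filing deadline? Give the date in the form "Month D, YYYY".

September 7, 2037

Starting the day after August 6, 2037 and counting 20 business days lands on September 7, 2037.
September 7, 2037 (Monday) is already a business day.
So the filing is due September 7, 2037.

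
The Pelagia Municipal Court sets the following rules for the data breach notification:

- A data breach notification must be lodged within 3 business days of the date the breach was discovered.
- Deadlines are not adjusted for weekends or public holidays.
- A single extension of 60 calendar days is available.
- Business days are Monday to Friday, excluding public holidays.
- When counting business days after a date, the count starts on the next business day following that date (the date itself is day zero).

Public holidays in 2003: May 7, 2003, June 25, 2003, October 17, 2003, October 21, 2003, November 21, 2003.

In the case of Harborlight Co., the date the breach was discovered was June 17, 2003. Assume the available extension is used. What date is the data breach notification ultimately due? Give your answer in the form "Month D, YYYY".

August 19, 2003

Counting 3 business days after June 17, 2003 (skipping weekends and listed holidays) reaches June 20, 2003.
June 20, 2003 is a Friday; no weekend or holiday adjustment applies.
With the 60-day extension, June 20, 2003 becomes August 19, 2003.
No adjustment is made for weekends or holidays, so August 19, 2003 stands.
Final deadline: August 19, 2003.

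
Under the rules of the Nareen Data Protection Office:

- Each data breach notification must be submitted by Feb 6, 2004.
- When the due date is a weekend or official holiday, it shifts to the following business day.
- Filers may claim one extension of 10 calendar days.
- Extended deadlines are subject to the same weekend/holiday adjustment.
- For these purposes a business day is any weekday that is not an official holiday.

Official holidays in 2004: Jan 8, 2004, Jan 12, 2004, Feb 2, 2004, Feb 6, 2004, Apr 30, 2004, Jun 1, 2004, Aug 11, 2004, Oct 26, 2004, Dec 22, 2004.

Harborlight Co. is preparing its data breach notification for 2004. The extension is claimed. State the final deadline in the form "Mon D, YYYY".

Feb 19, 2004

The stated deadline is Feb 6, 2004.
Feb 6, 2004 is a listed holiday, so it moves to the next business day, Feb 9, 2004 (Monday).
With the 10-day extension, Feb 9, 2004 becomes Feb 19, 2004.
Feb 19, 2004 is a Thursday and not a listed holiday, so it stands.
Deadline: Feb 19, 2004.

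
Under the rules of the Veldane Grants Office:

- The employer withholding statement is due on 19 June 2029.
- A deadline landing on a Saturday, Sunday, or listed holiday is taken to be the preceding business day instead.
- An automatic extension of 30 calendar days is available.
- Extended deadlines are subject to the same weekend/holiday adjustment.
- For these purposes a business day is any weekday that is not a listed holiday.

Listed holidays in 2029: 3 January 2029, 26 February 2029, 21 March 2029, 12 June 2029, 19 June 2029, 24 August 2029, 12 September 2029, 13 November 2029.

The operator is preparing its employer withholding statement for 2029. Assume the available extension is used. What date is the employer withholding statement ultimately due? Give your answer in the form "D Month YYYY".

18 July 2029

Start from the fixed due date, 19 June 2029.
Because 19 June 2029 is a listed holiday, the deadline becomes 18 June 2029 (Monday).
With the 30-day extension, 18 June 2029 becomes 18 July 2029.
18 July 2029 (Wednesday) is already a business day.
The final due date is 18 July 2029.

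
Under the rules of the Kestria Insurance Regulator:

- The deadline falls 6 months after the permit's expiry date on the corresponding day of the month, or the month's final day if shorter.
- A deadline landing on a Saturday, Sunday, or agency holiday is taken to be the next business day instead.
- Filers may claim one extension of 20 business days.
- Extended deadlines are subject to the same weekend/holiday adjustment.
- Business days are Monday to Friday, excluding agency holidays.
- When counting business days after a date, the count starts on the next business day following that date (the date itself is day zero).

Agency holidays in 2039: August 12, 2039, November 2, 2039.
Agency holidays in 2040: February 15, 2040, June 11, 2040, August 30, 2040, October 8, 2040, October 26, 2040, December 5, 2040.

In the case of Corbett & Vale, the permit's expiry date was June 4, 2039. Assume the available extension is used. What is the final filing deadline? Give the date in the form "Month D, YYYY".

January 2, 2040

6 months from June 4, 2039 is December 4, 2039.
December 4, 2039 falls on a Sunday. Rolling to the next business day gives December 5, 2039, a Monday.
Counting 20 further business days from December 5, 2039 reaches January 2, 2040.
January 2, 2040 (Monday) is already a business day.
The final due date is January 2, 2040.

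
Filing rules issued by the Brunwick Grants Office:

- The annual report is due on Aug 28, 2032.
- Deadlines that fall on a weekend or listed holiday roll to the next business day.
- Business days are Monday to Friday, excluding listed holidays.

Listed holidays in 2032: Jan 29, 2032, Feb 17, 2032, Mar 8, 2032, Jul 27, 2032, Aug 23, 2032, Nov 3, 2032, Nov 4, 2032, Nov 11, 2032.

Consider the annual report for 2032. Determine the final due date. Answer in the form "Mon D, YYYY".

Start from the fixed due date, Aug 28, 2032.
Aug 28, 2032 is a Saturday; the next business day is Aug 30, 2032 (Monday).
Deadline: Aug 30, 2032.

Aug 30, 2032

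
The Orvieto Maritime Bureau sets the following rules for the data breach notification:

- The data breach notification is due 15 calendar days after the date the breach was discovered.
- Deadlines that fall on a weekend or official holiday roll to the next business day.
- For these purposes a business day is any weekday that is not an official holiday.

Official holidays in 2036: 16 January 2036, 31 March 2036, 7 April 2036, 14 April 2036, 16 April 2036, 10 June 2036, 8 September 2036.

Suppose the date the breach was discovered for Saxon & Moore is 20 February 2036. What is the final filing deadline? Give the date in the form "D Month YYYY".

6 March 2036

Trigger date 20 February 2036 + 15 calendar days = 6 March 2036.
6 March 2036 falls on a Thursday, which is a business day, so no adjustment is needed.
Final deadline: 6 March 2036.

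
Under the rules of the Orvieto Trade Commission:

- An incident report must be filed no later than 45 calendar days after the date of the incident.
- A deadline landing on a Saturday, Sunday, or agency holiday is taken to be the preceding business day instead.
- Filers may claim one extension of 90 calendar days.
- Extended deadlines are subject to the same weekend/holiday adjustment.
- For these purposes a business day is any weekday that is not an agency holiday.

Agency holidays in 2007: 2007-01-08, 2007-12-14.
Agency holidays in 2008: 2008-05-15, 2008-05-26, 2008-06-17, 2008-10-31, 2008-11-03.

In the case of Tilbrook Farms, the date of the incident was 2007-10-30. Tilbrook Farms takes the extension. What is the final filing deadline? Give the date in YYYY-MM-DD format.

2008-03-12

Adding 45 calendar days to 2007-10-30 gives 2007-12-14.
2007-12-14 is a listed holiday; the preceding business day is 2007-12-13 (Thursday).
Applying the 90-calendar-day extension: 2007-12-13 + 90 days = 2008-03-12.
Since 2008-03-12 is a Wednesday and not a holiday, the date is unchanged.
Final deadline: 2008-03-12.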